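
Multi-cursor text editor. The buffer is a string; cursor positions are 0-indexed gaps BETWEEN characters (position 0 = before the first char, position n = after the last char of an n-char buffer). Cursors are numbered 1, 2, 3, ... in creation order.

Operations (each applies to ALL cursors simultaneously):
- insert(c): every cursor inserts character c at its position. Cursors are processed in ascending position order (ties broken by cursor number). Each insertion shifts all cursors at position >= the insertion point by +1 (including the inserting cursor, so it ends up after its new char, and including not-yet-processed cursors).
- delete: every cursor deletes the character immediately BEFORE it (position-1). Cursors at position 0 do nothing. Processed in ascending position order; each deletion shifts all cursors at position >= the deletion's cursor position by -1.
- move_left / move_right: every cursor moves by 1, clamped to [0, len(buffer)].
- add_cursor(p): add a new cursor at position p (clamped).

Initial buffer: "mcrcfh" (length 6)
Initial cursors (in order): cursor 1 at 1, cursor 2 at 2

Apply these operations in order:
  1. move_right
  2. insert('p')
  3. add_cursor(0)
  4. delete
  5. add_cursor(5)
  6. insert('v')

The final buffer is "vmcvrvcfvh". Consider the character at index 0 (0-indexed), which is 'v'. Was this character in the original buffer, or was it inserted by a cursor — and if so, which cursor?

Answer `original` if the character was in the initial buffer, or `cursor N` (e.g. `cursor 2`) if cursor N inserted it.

Answer: cursor 3

Derivation:
After op 1 (move_right): buffer="mcrcfh" (len 6), cursors c1@2 c2@3, authorship ......
After op 2 (insert('p')): buffer="mcprpcfh" (len 8), cursors c1@3 c2@5, authorship ..1.2...
After op 3 (add_cursor(0)): buffer="mcprpcfh" (len 8), cursors c3@0 c1@3 c2@5, authorship ..1.2...
After op 4 (delete): buffer="mcrcfh" (len 6), cursors c3@0 c1@2 c2@3, authorship ......
After op 5 (add_cursor(5)): buffer="mcrcfh" (len 6), cursors c3@0 c1@2 c2@3 c4@5, authorship ......
After op 6 (insert('v')): buffer="vmcvrvcfvh" (len 10), cursors c3@1 c1@4 c2@6 c4@9, authorship 3..1.2..4.
Authorship (.=original, N=cursor N): 3 . . 1 . 2 . . 4 .
Index 0: author = 3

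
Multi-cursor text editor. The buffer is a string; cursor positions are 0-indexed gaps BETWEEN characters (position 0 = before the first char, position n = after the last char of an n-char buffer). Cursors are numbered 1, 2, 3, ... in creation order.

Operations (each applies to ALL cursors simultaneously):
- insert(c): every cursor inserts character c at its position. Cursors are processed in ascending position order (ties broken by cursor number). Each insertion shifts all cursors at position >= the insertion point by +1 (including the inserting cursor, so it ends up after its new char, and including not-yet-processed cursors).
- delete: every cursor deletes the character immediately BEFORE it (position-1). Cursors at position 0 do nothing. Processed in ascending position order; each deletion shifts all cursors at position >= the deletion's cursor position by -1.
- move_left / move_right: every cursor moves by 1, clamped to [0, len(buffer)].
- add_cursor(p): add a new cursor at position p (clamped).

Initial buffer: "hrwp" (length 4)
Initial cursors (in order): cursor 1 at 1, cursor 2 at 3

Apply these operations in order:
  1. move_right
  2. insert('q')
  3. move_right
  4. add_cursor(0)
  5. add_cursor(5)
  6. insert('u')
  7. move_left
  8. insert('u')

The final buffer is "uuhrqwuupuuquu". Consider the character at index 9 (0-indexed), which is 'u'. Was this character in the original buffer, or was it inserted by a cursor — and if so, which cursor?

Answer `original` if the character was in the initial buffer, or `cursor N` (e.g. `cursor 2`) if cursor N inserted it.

After op 1 (move_right): buffer="hrwp" (len 4), cursors c1@2 c2@4, authorship ....
After op 2 (insert('q')): buffer="hrqwpq" (len 6), cursors c1@3 c2@6, authorship ..1..2
After op 3 (move_right): buffer="hrqwpq" (len 6), cursors c1@4 c2@6, authorship ..1..2
After op 4 (add_cursor(0)): buffer="hrqwpq" (len 6), cursors c3@0 c1@4 c2@6, authorship ..1..2
After op 5 (add_cursor(5)): buffer="hrqwpq" (len 6), cursors c3@0 c1@4 c4@5 c2@6, authorship ..1..2
After op 6 (insert('u')): buffer="uhrqwupuqu" (len 10), cursors c3@1 c1@6 c4@8 c2@10, authorship 3..1.1.422
After op 7 (move_left): buffer="uhrqwupuqu" (len 10), cursors c3@0 c1@5 c4@7 c2@9, authorship 3..1.1.422
After op 8 (insert('u')): buffer="uuhrqwuupuuquu" (len 14), cursors c3@1 c1@7 c4@10 c2@13, authorship 33..1.11.44222
Authorship (.=original, N=cursor N): 3 3 . . 1 . 1 1 . 4 4 2 2 2
Index 9: author = 4

Answer: cursor 4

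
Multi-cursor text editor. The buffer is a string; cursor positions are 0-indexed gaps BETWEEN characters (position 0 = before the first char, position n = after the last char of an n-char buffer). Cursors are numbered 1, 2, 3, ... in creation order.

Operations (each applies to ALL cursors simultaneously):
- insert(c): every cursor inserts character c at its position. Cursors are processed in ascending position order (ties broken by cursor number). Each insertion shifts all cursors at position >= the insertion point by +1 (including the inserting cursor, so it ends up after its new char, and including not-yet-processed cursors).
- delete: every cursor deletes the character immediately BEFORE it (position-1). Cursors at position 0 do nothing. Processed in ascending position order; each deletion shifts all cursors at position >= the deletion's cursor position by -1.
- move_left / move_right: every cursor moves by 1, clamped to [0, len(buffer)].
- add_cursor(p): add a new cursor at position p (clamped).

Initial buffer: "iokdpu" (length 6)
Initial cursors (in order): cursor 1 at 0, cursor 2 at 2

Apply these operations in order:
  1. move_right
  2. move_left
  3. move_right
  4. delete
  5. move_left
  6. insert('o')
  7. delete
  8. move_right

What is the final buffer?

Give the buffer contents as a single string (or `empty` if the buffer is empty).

Answer: odpu

Derivation:
After op 1 (move_right): buffer="iokdpu" (len 6), cursors c1@1 c2@3, authorship ......
After op 2 (move_left): buffer="iokdpu" (len 6), cursors c1@0 c2@2, authorship ......
After op 3 (move_right): buffer="iokdpu" (len 6), cursors c1@1 c2@3, authorship ......
After op 4 (delete): buffer="odpu" (len 4), cursors c1@0 c2@1, authorship ....
After op 5 (move_left): buffer="odpu" (len 4), cursors c1@0 c2@0, authorship ....
After op 6 (insert('o')): buffer="ooodpu" (len 6), cursors c1@2 c2@2, authorship 12....
After op 7 (delete): buffer="odpu" (len 4), cursors c1@0 c2@0, authorship ....
After op 8 (move_right): buffer="odpu" (len 4), cursors c1@1 c2@1, authorship ....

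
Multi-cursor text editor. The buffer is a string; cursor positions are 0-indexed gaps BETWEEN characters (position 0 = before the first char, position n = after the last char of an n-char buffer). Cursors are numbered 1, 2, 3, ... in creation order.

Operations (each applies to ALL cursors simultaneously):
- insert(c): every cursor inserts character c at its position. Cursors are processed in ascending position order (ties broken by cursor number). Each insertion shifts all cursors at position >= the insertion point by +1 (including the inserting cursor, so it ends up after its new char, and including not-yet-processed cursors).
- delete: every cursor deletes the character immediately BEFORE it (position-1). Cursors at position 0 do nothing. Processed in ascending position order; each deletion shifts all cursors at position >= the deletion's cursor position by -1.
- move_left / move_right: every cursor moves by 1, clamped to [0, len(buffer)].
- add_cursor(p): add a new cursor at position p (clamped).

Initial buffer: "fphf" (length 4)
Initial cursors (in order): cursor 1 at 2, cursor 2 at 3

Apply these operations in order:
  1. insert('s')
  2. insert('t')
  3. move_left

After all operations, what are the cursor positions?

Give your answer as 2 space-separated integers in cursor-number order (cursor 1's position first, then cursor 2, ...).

After op 1 (insert('s')): buffer="fpshsf" (len 6), cursors c1@3 c2@5, authorship ..1.2.
After op 2 (insert('t')): buffer="fpsthstf" (len 8), cursors c1@4 c2@7, authorship ..11.22.
After op 3 (move_left): buffer="fpsthstf" (len 8), cursors c1@3 c2@6, authorship ..11.22.

Answer: 3 6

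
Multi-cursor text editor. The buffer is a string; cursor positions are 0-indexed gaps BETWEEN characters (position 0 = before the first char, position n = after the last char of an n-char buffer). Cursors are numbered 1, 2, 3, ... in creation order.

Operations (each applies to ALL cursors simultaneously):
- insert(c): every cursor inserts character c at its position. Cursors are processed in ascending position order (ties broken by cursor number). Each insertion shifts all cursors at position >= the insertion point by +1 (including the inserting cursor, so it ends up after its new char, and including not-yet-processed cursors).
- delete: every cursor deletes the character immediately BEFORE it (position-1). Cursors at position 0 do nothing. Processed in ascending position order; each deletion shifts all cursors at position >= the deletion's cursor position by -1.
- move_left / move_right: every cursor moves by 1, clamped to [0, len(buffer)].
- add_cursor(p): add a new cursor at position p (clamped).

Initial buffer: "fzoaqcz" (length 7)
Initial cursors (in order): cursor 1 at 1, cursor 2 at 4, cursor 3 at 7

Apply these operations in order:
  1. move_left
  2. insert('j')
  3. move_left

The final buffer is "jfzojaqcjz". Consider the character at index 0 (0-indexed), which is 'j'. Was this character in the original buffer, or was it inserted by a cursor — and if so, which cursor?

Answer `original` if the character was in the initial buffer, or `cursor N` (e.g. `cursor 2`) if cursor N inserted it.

After op 1 (move_left): buffer="fzoaqcz" (len 7), cursors c1@0 c2@3 c3@6, authorship .......
After op 2 (insert('j')): buffer="jfzojaqcjz" (len 10), cursors c1@1 c2@5 c3@9, authorship 1...2...3.
After op 3 (move_left): buffer="jfzojaqcjz" (len 10), cursors c1@0 c2@4 c3@8, authorship 1...2...3.
Authorship (.=original, N=cursor N): 1 . . . 2 . . . 3 .
Index 0: author = 1

Answer: cursor 1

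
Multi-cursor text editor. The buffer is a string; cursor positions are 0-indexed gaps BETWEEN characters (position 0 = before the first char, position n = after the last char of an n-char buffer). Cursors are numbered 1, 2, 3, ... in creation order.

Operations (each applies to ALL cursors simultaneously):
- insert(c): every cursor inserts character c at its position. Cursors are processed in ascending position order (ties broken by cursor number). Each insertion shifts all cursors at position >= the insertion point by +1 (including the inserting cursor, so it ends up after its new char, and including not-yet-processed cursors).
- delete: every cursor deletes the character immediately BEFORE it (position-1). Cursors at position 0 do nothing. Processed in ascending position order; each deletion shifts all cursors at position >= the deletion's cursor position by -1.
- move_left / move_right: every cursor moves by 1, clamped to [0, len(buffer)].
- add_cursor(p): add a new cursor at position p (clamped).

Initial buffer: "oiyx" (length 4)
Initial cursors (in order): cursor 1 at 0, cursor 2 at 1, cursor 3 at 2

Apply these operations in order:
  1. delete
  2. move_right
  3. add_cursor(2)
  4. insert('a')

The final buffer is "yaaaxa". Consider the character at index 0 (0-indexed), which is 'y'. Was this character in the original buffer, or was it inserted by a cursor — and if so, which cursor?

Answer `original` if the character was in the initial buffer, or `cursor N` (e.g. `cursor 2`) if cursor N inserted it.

After op 1 (delete): buffer="yx" (len 2), cursors c1@0 c2@0 c3@0, authorship ..
After op 2 (move_right): buffer="yx" (len 2), cursors c1@1 c2@1 c3@1, authorship ..
After op 3 (add_cursor(2)): buffer="yx" (len 2), cursors c1@1 c2@1 c3@1 c4@2, authorship ..
After op 4 (insert('a')): buffer="yaaaxa" (len 6), cursors c1@4 c2@4 c3@4 c4@6, authorship .123.4
Authorship (.=original, N=cursor N): . 1 2 3 . 4
Index 0: author = original

Answer: original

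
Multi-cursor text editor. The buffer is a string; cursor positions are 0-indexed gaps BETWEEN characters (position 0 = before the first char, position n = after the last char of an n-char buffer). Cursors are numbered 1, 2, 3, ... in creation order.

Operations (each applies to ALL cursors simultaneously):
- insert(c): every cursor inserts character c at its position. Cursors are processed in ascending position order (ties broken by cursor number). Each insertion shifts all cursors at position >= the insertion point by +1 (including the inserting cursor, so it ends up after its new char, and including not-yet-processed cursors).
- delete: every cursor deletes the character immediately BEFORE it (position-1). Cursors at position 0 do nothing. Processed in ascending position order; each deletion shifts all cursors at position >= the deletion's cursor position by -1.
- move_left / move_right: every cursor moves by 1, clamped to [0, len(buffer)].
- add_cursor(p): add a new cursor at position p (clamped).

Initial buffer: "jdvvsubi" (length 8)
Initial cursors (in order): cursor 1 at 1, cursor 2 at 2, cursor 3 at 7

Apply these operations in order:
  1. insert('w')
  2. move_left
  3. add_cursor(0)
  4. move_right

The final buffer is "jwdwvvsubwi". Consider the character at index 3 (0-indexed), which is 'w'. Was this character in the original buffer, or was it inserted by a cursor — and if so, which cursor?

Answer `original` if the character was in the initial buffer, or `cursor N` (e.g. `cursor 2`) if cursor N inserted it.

Answer: cursor 2

Derivation:
After op 1 (insert('w')): buffer="jwdwvvsubwi" (len 11), cursors c1@2 c2@4 c3@10, authorship .1.2.....3.
After op 2 (move_left): buffer="jwdwvvsubwi" (len 11), cursors c1@1 c2@3 c3@9, authorship .1.2.....3.
After op 3 (add_cursor(0)): buffer="jwdwvvsubwi" (len 11), cursors c4@0 c1@1 c2@3 c3@9, authorship .1.2.....3.
After op 4 (move_right): buffer="jwdwvvsubwi" (len 11), cursors c4@1 c1@2 c2@4 c3@10, authorship .1.2.....3.
Authorship (.=original, N=cursor N): . 1 . 2 . . . . . 3 .
Index 3: author = 2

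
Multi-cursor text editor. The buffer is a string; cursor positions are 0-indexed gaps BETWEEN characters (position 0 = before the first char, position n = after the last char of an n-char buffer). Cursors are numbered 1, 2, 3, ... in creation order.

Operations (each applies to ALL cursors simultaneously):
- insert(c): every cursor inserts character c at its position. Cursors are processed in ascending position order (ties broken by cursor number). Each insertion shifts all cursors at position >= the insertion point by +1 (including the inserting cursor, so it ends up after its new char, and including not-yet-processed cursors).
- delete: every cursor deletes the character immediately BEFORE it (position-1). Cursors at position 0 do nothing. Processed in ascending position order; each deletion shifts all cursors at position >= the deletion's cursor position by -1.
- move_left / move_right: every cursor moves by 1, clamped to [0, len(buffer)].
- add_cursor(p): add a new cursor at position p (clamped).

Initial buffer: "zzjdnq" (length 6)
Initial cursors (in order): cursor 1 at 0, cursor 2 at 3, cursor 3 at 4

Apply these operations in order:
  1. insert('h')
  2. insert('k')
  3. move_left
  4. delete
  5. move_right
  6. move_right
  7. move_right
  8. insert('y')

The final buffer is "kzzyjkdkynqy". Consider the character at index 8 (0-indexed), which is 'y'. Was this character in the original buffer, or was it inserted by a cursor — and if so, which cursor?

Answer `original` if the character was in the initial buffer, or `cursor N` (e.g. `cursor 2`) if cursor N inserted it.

After op 1 (insert('h')): buffer="hzzjhdhnq" (len 9), cursors c1@1 c2@5 c3@7, authorship 1...2.3..
After op 2 (insert('k')): buffer="hkzzjhkdhknq" (len 12), cursors c1@2 c2@7 c3@10, authorship 11...22.33..
After op 3 (move_left): buffer="hkzzjhkdhknq" (len 12), cursors c1@1 c2@6 c3@9, authorship 11...22.33..
After op 4 (delete): buffer="kzzjkdknq" (len 9), cursors c1@0 c2@4 c3@6, authorship 1...2.3..
After op 5 (move_right): buffer="kzzjkdknq" (len 9), cursors c1@1 c2@5 c3@7, authorship 1...2.3..
After op 6 (move_right): buffer="kzzjkdknq" (len 9), cursors c1@2 c2@6 c3@8, authorship 1...2.3..
After op 7 (move_right): buffer="kzzjkdknq" (len 9), cursors c1@3 c2@7 c3@9, authorship 1...2.3..
After op 8 (insert('y')): buffer="kzzyjkdkynqy" (len 12), cursors c1@4 c2@9 c3@12, authorship 1..1.2.32..3
Authorship (.=original, N=cursor N): 1 . . 1 . 2 . 3 2 . . 3
Index 8: author = 2

Answer: cursor 2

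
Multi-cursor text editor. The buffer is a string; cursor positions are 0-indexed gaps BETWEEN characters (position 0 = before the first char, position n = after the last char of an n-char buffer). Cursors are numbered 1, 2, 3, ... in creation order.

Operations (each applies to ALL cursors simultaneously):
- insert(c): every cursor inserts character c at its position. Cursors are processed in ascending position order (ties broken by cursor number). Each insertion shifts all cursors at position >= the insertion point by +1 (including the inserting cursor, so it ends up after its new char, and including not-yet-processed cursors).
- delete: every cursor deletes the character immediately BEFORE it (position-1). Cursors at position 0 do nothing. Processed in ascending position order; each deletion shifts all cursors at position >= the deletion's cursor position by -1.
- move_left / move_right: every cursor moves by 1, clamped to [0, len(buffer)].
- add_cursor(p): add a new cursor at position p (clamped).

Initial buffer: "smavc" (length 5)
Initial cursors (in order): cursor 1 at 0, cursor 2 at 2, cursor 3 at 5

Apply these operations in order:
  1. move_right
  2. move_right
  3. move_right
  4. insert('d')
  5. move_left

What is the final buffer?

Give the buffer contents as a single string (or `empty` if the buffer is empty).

After op 1 (move_right): buffer="smavc" (len 5), cursors c1@1 c2@3 c3@5, authorship .....
After op 2 (move_right): buffer="smavc" (len 5), cursors c1@2 c2@4 c3@5, authorship .....
After op 3 (move_right): buffer="smavc" (len 5), cursors c1@3 c2@5 c3@5, authorship .....
After op 4 (insert('d')): buffer="smadvcdd" (len 8), cursors c1@4 c2@8 c3@8, authorship ...1..23
After op 5 (move_left): buffer="smadvcdd" (len 8), cursors c1@3 c2@7 c3@7, authorship ...1..23

Answer: smadvcdd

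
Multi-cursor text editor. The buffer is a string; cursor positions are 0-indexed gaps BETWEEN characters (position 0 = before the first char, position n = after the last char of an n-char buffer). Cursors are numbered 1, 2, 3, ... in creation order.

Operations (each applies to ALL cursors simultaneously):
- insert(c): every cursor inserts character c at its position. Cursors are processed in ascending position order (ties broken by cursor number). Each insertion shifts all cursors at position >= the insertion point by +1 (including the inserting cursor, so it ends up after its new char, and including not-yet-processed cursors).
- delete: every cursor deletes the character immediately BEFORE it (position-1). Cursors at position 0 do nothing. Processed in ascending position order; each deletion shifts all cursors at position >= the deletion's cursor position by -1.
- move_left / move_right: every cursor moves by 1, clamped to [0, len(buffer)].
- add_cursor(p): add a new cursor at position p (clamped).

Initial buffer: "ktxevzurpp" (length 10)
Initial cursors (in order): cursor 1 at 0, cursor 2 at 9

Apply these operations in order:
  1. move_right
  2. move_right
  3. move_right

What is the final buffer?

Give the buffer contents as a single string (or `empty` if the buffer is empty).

After op 1 (move_right): buffer="ktxevzurpp" (len 10), cursors c1@1 c2@10, authorship ..........
After op 2 (move_right): buffer="ktxevzurpp" (len 10), cursors c1@2 c2@10, authorship ..........
After op 3 (move_right): buffer="ktxevzurpp" (len 10), cursors c1@3 c2@10, authorship ..........

Answer: ktxevzurpp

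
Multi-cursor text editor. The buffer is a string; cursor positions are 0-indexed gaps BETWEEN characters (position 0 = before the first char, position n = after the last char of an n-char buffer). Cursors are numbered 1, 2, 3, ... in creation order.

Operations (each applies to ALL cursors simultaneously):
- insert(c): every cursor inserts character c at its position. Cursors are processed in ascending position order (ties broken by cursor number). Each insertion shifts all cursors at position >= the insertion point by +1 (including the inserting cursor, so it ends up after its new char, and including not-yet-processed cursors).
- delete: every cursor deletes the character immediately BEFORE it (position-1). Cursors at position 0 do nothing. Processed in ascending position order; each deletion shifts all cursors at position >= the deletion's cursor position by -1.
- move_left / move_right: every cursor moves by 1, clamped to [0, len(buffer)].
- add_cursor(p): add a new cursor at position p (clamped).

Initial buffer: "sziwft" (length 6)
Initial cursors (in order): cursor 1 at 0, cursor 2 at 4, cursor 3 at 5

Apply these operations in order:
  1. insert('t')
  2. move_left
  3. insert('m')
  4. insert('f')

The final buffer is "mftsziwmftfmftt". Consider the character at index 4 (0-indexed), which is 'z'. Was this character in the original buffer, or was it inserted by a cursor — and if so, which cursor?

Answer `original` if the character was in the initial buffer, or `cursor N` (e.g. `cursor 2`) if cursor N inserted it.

After op 1 (insert('t')): buffer="tsziwtftt" (len 9), cursors c1@1 c2@6 c3@8, authorship 1....2.3.
After op 2 (move_left): buffer="tsziwtftt" (len 9), cursors c1@0 c2@5 c3@7, authorship 1....2.3.
After op 3 (insert('m')): buffer="mtsziwmtfmtt" (len 12), cursors c1@1 c2@7 c3@10, authorship 11....22.33.
After op 4 (insert('f')): buffer="mftsziwmftfmftt" (len 15), cursors c1@2 c2@9 c3@13, authorship 111....222.333.
Authorship (.=original, N=cursor N): 1 1 1 . . . . 2 2 2 . 3 3 3 .
Index 4: author = original

Answer: original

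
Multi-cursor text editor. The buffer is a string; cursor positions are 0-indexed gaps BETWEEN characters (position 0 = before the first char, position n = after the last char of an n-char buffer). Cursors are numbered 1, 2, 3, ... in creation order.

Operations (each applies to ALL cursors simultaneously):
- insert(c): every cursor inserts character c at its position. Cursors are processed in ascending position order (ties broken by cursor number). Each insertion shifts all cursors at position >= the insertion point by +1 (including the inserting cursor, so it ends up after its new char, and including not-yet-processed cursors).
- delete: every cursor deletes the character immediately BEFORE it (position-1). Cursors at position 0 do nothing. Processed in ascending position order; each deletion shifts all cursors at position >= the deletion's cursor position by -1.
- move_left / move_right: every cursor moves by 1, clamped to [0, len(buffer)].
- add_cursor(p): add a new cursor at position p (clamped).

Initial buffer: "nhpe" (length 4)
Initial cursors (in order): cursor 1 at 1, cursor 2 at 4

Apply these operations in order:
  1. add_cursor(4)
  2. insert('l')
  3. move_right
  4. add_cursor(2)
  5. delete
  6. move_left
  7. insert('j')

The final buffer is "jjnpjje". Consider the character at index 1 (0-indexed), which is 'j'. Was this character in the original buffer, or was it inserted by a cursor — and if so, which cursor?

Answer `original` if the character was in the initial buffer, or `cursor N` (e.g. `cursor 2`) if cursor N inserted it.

After op 1 (add_cursor(4)): buffer="nhpe" (len 4), cursors c1@1 c2@4 c3@4, authorship ....
After op 2 (insert('l')): buffer="nlhpell" (len 7), cursors c1@2 c2@7 c3@7, authorship .1...23
After op 3 (move_right): buffer="nlhpell" (len 7), cursors c1@3 c2@7 c3@7, authorship .1...23
After op 4 (add_cursor(2)): buffer="nlhpell" (len 7), cursors c4@2 c1@3 c2@7 c3@7, authorship .1...23
After op 5 (delete): buffer="npe" (len 3), cursors c1@1 c4@1 c2@3 c3@3, authorship ...
After op 6 (move_left): buffer="npe" (len 3), cursors c1@0 c4@0 c2@2 c3@2, authorship ...
After op 7 (insert('j')): buffer="jjnpjje" (len 7), cursors c1@2 c4@2 c2@6 c3@6, authorship 14..23.
Authorship (.=original, N=cursor N): 1 4 . . 2 3 .
Index 1: author = 4

Answer: cursor 4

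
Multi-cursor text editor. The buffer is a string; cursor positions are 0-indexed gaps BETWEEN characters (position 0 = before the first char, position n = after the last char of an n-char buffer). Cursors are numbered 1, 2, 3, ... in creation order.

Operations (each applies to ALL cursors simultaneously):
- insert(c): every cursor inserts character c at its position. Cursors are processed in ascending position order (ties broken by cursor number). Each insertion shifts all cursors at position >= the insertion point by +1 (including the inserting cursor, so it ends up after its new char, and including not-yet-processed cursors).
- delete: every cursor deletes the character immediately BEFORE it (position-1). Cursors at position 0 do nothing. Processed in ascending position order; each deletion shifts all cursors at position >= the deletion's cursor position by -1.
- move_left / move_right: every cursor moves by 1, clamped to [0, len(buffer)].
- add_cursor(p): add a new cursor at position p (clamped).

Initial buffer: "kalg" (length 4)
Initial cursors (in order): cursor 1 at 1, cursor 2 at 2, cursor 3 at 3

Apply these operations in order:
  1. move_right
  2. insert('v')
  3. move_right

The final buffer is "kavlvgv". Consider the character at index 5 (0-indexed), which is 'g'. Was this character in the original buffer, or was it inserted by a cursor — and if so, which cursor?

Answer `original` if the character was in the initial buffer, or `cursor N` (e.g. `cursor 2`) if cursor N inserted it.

Answer: original

Derivation:
After op 1 (move_right): buffer="kalg" (len 4), cursors c1@2 c2@3 c3@4, authorship ....
After op 2 (insert('v')): buffer="kavlvgv" (len 7), cursors c1@3 c2@5 c3@7, authorship ..1.2.3
After op 3 (move_right): buffer="kavlvgv" (len 7), cursors c1@4 c2@6 c3@7, authorship ..1.2.3
Authorship (.=original, N=cursor N): . . 1 . 2 . 3
Index 5: author = original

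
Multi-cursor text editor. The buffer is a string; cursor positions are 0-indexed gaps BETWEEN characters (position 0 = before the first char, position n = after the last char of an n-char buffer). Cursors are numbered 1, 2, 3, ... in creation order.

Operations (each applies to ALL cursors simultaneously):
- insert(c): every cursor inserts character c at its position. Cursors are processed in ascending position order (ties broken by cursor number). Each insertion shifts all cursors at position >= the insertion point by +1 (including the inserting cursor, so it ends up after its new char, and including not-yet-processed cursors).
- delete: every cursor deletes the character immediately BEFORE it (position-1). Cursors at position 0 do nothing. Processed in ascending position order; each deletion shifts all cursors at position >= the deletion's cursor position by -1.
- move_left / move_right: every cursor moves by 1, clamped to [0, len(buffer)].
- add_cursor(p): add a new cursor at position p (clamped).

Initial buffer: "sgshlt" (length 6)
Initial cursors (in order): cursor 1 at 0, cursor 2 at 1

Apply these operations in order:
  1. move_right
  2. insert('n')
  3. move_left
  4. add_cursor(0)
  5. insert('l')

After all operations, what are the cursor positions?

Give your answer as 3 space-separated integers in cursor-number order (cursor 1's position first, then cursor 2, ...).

After op 1 (move_right): buffer="sgshlt" (len 6), cursors c1@1 c2@2, authorship ......
After op 2 (insert('n')): buffer="sngnshlt" (len 8), cursors c1@2 c2@4, authorship .1.2....
After op 3 (move_left): buffer="sngnshlt" (len 8), cursors c1@1 c2@3, authorship .1.2....
After op 4 (add_cursor(0)): buffer="sngnshlt" (len 8), cursors c3@0 c1@1 c2@3, authorship .1.2....
After op 5 (insert('l')): buffer="lslnglnshlt" (len 11), cursors c3@1 c1@3 c2@6, authorship 3.11.22....

Answer: 3 6 1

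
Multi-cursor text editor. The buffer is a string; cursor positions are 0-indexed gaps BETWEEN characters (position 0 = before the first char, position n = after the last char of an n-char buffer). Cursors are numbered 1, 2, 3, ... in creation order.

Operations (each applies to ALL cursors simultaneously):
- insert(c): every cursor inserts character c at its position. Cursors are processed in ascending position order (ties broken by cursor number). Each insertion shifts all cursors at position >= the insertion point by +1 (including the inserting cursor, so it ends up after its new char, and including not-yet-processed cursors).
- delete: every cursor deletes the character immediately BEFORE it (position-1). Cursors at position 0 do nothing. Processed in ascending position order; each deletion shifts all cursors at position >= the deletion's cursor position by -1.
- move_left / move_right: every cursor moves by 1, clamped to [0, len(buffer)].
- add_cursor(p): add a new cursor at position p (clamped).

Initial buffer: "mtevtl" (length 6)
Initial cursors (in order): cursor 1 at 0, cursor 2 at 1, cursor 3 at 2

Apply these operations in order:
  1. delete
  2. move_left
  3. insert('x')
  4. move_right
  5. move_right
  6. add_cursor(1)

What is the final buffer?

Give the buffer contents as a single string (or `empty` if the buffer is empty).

After op 1 (delete): buffer="evtl" (len 4), cursors c1@0 c2@0 c3@0, authorship ....
After op 2 (move_left): buffer="evtl" (len 4), cursors c1@0 c2@0 c3@0, authorship ....
After op 3 (insert('x')): buffer="xxxevtl" (len 7), cursors c1@3 c2@3 c3@3, authorship 123....
After op 4 (move_right): buffer="xxxevtl" (len 7), cursors c1@4 c2@4 c3@4, authorship 123....
After op 5 (move_right): buffer="xxxevtl" (len 7), cursors c1@5 c2@5 c3@5, authorship 123....
After op 6 (add_cursor(1)): buffer="xxxevtl" (len 7), cursors c4@1 c1@5 c2@5 c3@5, authorship 123....

Answer: xxxevtl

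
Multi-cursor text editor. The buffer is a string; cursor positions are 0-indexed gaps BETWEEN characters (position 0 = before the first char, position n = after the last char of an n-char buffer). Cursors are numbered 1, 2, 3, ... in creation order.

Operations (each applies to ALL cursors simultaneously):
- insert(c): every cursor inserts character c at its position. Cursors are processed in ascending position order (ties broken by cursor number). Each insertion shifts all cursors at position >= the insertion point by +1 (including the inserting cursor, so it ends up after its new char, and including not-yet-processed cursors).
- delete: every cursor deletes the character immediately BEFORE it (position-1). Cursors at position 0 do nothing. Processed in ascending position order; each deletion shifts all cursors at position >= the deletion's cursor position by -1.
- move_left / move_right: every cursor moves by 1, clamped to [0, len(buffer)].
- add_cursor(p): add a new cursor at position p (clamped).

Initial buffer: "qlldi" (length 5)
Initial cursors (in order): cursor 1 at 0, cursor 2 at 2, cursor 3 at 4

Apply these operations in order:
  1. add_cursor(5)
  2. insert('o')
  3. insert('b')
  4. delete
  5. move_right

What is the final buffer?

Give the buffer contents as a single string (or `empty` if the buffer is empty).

After op 1 (add_cursor(5)): buffer="qlldi" (len 5), cursors c1@0 c2@2 c3@4 c4@5, authorship .....
After op 2 (insert('o')): buffer="oqloldoio" (len 9), cursors c1@1 c2@4 c3@7 c4@9, authorship 1..2..3.4
After op 3 (insert('b')): buffer="obqlobldobiob" (len 13), cursors c1@2 c2@6 c3@10 c4@13, authorship 11..22..33.44
After op 4 (delete): buffer="oqloldoio" (len 9), cursors c1@1 c2@4 c3@7 c4@9, authorship 1..2..3.4
After op 5 (move_right): buffer="oqloldoio" (len 9), cursors c1@2 c2@5 c3@8 c4@9, authorship 1..2..3.4

Answer: oqloldoio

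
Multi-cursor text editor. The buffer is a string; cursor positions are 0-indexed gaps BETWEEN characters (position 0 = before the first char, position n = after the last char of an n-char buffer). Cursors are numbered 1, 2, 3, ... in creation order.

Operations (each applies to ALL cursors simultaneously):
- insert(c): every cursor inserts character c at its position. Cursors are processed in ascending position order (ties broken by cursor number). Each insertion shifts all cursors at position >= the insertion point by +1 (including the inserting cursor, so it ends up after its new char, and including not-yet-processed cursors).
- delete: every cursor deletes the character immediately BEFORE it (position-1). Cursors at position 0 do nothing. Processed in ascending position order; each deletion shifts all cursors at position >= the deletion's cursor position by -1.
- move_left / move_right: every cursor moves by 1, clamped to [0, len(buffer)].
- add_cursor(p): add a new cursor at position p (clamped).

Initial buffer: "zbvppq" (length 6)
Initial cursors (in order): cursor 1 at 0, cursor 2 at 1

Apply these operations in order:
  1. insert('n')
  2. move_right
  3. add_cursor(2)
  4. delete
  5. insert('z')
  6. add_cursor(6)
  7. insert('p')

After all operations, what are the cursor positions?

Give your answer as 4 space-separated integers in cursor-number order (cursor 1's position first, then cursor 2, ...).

Answer: 4 7 4 10

Derivation:
After op 1 (insert('n')): buffer="nznbvppq" (len 8), cursors c1@1 c2@3, authorship 1.2.....
After op 2 (move_right): buffer="nznbvppq" (len 8), cursors c1@2 c2@4, authorship 1.2.....
After op 3 (add_cursor(2)): buffer="nznbvppq" (len 8), cursors c1@2 c3@2 c2@4, authorship 1.2.....
After op 4 (delete): buffer="nvppq" (len 5), cursors c1@0 c3@0 c2@1, authorship 2....
After op 5 (insert('z')): buffer="zznzvppq" (len 8), cursors c1@2 c3@2 c2@4, authorship 1322....
After op 6 (add_cursor(6)): buffer="zznzvppq" (len 8), cursors c1@2 c3@2 c2@4 c4@6, authorship 1322....
After op 7 (insert('p')): buffer="zzppnzpvpppq" (len 12), cursors c1@4 c3@4 c2@7 c4@10, authorship 1313222..4..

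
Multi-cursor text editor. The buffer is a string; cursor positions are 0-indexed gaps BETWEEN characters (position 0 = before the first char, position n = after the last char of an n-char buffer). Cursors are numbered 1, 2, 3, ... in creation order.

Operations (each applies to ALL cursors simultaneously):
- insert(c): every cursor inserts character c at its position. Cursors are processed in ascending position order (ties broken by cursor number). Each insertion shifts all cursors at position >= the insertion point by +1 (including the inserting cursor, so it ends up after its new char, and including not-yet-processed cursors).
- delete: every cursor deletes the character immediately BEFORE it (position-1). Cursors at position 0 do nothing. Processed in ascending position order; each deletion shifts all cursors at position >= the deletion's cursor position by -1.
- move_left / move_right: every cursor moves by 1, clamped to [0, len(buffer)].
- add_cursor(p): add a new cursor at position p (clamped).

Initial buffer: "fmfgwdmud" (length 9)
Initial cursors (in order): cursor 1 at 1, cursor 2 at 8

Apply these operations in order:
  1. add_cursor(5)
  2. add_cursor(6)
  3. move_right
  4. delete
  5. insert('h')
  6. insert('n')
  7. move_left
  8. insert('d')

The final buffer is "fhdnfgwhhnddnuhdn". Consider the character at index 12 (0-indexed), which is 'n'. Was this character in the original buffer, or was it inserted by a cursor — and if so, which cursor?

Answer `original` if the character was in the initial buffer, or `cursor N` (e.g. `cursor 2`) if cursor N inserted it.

Answer: cursor 4

Derivation:
After op 1 (add_cursor(5)): buffer="fmfgwdmud" (len 9), cursors c1@1 c3@5 c2@8, authorship .........
After op 2 (add_cursor(6)): buffer="fmfgwdmud" (len 9), cursors c1@1 c3@5 c4@6 c2@8, authorship .........
After op 3 (move_right): buffer="fmfgwdmud" (len 9), cursors c1@2 c3@6 c4@7 c2@9, authorship .........
After op 4 (delete): buffer="ffgwu" (len 5), cursors c1@1 c3@4 c4@4 c2@5, authorship .....
After op 5 (insert('h')): buffer="fhfgwhhuh" (len 9), cursors c1@2 c3@7 c4@7 c2@9, authorship .1...34.2
After op 6 (insert('n')): buffer="fhnfgwhhnnuhn" (len 13), cursors c1@3 c3@10 c4@10 c2@13, authorship .11...3434.22
After op 7 (move_left): buffer="fhnfgwhhnnuhn" (len 13), cursors c1@2 c3@9 c4@9 c2@12, authorship .11...3434.22
After op 8 (insert('d')): buffer="fhdnfgwhhnddnuhdn" (len 17), cursors c1@3 c3@12 c4@12 c2@16, authorship .111...343344.222
Authorship (.=original, N=cursor N): . 1 1 1 . . . 3 4 3 3 4 4 . 2 2 2
Index 12: author = 4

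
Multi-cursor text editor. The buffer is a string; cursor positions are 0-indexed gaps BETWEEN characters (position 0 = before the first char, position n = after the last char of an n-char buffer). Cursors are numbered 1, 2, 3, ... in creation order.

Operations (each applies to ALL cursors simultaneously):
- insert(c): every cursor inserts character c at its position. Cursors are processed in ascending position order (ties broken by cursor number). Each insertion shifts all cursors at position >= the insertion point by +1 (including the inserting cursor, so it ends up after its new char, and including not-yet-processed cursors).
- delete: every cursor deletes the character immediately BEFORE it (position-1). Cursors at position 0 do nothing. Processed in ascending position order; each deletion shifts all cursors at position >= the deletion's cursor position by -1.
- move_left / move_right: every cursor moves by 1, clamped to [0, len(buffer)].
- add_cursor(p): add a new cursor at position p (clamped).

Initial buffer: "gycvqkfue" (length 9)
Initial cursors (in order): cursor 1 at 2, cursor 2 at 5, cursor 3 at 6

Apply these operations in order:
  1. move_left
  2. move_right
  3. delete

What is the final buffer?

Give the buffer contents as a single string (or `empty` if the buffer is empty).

Answer: gcvfue

Derivation:
After op 1 (move_left): buffer="gycvqkfue" (len 9), cursors c1@1 c2@4 c3@5, authorship .........
After op 2 (move_right): buffer="gycvqkfue" (len 9), cursors c1@2 c2@5 c3@6, authorship .........
After op 3 (delete): buffer="gcvfue" (len 6), cursors c1@1 c2@3 c3@3, authorship ......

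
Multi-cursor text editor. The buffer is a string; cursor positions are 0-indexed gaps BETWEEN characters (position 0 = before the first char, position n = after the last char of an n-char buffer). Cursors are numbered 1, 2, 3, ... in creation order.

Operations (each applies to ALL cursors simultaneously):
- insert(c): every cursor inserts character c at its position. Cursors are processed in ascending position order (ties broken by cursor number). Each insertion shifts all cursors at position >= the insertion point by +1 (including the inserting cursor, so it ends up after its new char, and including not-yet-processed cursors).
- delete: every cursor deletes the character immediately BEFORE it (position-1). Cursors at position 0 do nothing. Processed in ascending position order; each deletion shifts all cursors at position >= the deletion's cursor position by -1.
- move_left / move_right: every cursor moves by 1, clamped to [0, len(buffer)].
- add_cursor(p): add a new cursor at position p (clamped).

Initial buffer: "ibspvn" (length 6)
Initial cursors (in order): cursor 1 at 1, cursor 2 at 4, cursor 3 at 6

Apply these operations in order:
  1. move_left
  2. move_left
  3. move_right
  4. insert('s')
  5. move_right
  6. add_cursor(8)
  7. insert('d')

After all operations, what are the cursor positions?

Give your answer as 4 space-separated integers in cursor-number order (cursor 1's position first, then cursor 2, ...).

After op 1 (move_left): buffer="ibspvn" (len 6), cursors c1@0 c2@3 c3@5, authorship ......
After op 2 (move_left): buffer="ibspvn" (len 6), cursors c1@0 c2@2 c3@4, authorship ......
After op 3 (move_right): buffer="ibspvn" (len 6), cursors c1@1 c2@3 c3@5, authorship ......
After op 4 (insert('s')): buffer="isbsspvsn" (len 9), cursors c1@2 c2@5 c3@8, authorship .1..2..3.
After op 5 (move_right): buffer="isbsspvsn" (len 9), cursors c1@3 c2@6 c3@9, authorship .1..2..3.
After op 6 (add_cursor(8)): buffer="isbsspvsn" (len 9), cursors c1@3 c2@6 c4@8 c3@9, authorship .1..2..3.
After op 7 (insert('d')): buffer="isbdsspdvsdnd" (len 13), cursors c1@4 c2@8 c4@11 c3@13, authorship .1.1.2.2.34.3

Answer: 4 8 13 11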